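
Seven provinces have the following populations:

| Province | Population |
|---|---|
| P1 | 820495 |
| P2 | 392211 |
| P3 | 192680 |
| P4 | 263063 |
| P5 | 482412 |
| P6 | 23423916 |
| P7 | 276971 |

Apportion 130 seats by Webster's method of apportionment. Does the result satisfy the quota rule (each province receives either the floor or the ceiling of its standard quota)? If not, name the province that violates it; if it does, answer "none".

P6

Standard quotas: P1 4.126, P2 1.972, P3 0.969, P4 1.323, P5 2.426, P6 117.791, P7 1.393.
Webster allocation: P1 4, P2 2, P3 1, P4 1, P5 2, P6 119, P7 1.
P6 has quota 117.791 (lower 117, upper 118) but receives 119 — outside the quota interval.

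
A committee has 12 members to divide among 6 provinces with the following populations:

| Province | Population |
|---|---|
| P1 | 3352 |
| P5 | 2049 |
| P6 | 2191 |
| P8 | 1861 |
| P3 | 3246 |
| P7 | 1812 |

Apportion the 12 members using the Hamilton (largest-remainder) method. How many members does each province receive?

P1=3, P5=2, P6=2, P8=1, P3=3, P7=1

The standard divisor is 14511/12 ≈ 1209.25.
Standard quotas: P1 2.772, P5 1.694, P6 1.812, P8 1.539, P3 2.684, P7 1.498.
Lower quotas: P1 2, P5 1, P6 1, P8 1, P3 2, P7 1 (sum 8, leaving 4 seats).
Remainders in descending order: P6 0.812, P1 0.772, P5 0.694, P3 0.684, P8 0.539, P7 0.498.
The surplus seats go to P6, P1, P5, P3.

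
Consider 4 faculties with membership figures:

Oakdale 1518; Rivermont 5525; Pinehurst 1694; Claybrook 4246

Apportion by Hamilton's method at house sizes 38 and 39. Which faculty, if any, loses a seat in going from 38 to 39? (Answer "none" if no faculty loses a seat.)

Oakdale

At 38 seats: Oakdale 5, Rivermont 16, Pinehurst 5, Claybrook 12.
At 39 seats: Oakdale 4, Rivermont 17, Pinehurst 5, Claybrook 13.
Oakdale drops from 5 to 4.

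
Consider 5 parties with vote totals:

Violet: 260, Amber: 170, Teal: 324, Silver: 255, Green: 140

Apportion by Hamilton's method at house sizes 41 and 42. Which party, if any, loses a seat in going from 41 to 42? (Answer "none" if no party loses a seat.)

At 41 seats: Violet 9, Amber 6, Teal 12, Silver 9, Green 5.
At 42 seats: Violet 10, Amber 6, Teal 12, Silver 9, Green 5.
No party's allocation decreased.

none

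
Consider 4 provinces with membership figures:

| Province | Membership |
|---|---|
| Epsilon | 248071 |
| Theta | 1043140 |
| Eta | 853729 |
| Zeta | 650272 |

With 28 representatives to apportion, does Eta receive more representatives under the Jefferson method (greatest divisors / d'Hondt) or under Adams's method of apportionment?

Jefferson: Epsilon 2, Theta 11, Eta 9, Zeta 6.
Adams: Epsilon 3, Theta 10, Eta 8, Zeta 7.
Eta gets 9 under Jefferson and 8 under Adams.

Jefferson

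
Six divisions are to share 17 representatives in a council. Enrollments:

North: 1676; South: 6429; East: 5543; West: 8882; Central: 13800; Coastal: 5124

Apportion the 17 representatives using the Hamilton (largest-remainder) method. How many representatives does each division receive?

North: 1; South: 2; East: 2; West: 4; Central: 6; Coastal: 2

The standard divisor is 41454/17 ≈ 2438.471.
Standard quotas: North 0.6873, South 2.6365, East 2.2731, West 3.6424, Central 5.6593, Coastal 2.1013.
Lower quotas: North 0, South 2, East 2, West 3, Central 5, Coastal 2 (sum 14, leaving 3 seats).
Remainders in descending order: North 0.6873, Central 0.6593, West 0.6424, South 0.6365, East 0.2731, Coastal 0.1013.
Largest remainders: North, Central, West receive the extra seats.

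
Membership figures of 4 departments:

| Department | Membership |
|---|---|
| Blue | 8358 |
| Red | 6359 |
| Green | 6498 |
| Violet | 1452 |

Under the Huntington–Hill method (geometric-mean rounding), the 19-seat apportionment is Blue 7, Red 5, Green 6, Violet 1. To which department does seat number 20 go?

Red

Priority for the next seat is population ÷ (√(s·(s+1))).
Priorities: Blue 1116.885, Red 1160.989, Green 1002.663, Violet 1026.719.
Highest priority: Red.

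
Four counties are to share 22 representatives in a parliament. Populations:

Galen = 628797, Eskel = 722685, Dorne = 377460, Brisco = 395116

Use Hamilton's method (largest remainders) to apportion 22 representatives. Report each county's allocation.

Galen 7, Eskel 7, Dorne 4, Brisco 4

Total 2124058; standard divisor 2124058/22 ≈ 96548.091.
Standard quotas: Galen 6.5128, Eskel 7.4852, Dorne 3.9096, Brisco 4.0924.
Lower quotas: Galen 6, Eskel 7, Dorne 3, Brisco 4 (sum 20, leaving 2 seats).
Remainders in descending order: Dorne 0.9096, Galen 0.5128, Eskel 0.4852, Brisco 0.0924.
Largest remainders: Dorne, Galen receive the extra seats.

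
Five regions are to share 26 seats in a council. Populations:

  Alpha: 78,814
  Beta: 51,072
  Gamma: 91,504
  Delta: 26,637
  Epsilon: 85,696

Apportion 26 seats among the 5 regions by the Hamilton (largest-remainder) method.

Standard divisor: 333723 ÷ 26 ≈ 12835.5.
Standard quotas: Alpha 6.1403, Beta 3.9790, Gamma 7.1290, Delta 2.0753, Epsilon 6.6765.
Lower quotas: Alpha 6, Beta 3, Gamma 7, Delta 2, Epsilon 6 (sum 24, leaving 2 seats).
Remainders in descending order: Beta 0.9790, Epsilon 0.6765, Alpha 0.1403, Gamma 0.1290, Delta 0.0753.
The surplus seats go to Beta, Epsilon.

Alpha 6; Beta 4; Gamma 7; Delta 2; Epsilon 7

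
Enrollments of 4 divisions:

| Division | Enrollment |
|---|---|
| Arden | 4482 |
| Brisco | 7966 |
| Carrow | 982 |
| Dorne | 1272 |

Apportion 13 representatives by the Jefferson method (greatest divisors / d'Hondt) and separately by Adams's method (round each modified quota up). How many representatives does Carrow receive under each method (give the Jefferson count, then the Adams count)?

Jefferson: Arden 4, Brisco 8, Carrow 0, Dorne 1.
Adams: Arden 4, Brisco 7, Carrow 1, Dorne 1.
Carrow gets 0 under Jefferson and 1 under Adams.

0 and 1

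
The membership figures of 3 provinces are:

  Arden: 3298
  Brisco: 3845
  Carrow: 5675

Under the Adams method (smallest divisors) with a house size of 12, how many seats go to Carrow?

5

Standard divisor 12818/12 ≈ 1068.167; standard quotas: Arden 3.088, Brisco 3.600, Carrow 5.313.
Rounding up gives 4, 4, 6 = 14 seats, so the divisor must be adjusted.
With modified divisor 1200: modified quotas Arden 2.748, Brisco 3.204, Carrow 4.729.
Rounding up: Arden 3, Brisco 4, Carrow 5 (total 12).
Carrow receives 5.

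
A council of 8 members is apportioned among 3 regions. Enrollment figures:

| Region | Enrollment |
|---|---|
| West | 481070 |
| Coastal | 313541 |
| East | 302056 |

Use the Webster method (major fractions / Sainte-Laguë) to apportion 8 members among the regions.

West=4; Coastal=2; East=2

Standard divisor 1096667/8 ≈ 137083.375; standard quotas: West 3.509, Coastal 2.287, East 2.203.
Rounding to the nearest integer gives West 4, Coastal 2, East 2 — total 8, matching the house size, so no adjustment is needed.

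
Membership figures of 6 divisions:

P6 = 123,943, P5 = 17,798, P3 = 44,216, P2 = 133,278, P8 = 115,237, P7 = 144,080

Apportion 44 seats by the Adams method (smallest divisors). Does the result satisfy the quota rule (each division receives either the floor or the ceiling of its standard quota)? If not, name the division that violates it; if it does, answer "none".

Standard quotas: P6 9.426, P5 1.354, P3 3.363, P2 10.136, P8 8.764, P7 10.958.
Adams allocation: P6 9, P5 2, P3 4, P2 10, P8 8, P7 11.
Every allocation lies between the lower and upper quota.

none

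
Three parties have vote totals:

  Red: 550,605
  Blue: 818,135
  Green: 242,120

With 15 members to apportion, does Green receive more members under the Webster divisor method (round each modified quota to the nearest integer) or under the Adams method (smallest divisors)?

Webster: Red 5, Blue 8, Green 2.
Adams: Red 5, Blue 7, Green 3.
Green gets 2 under Webster and 3 under Adams.

Adams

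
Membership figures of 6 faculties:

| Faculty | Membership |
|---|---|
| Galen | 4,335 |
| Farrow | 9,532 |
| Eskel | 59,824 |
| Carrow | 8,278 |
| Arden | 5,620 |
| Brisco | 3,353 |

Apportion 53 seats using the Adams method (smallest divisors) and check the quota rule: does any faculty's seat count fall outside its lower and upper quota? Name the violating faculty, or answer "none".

Standard quotas: Galen 2.526, Farrow 5.555, Eskel 34.865, Carrow 4.824, Arden 3.275, Brisco 1.954.
Adams allocation: Galen 3, Farrow 6, Eskel 33, Carrow 5, Arden 4, Brisco 2.
Eskel has quota 34.865 (lower 34, upper 35) but receives 33 — outside the quota interval.

Eskel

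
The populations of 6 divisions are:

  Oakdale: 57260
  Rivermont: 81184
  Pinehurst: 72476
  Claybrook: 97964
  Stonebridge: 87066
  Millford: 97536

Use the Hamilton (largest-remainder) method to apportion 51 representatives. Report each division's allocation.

Oakdale 6, Rivermont 8, Pinehurst 8, Claybrook 10, Stonebridge 9, Millford 10

Standard divisor: 493486 ÷ 51 ≈ 9676.196.
Standard quotas: Oakdale 5.9176, Rivermont 8.3901, Pinehurst 7.4901, Claybrook 10.1242, Stonebridge 8.9980, Millford 10.0800.
Lower quotas: Oakdale 5, Rivermont 8, Pinehurst 7, Claybrook 10, Stonebridge 8, Millford 10 (sum 48, leaving 3 seats).
Remainders in descending order: Stonebridge 0.9980, Oakdale 0.9176, Pinehurst 0.4901, Rivermont 0.3901, Claybrook 0.1242, Millford 0.0800.
The surplus seats go to Stonebridge, Oakdale, Pinehurst.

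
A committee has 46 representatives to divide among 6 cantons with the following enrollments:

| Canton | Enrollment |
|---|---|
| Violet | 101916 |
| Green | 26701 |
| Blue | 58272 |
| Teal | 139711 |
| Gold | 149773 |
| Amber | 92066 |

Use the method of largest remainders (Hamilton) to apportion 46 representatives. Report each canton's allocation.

Total 568439; standard divisor 568439/46 ≈ 12357.37.
Standard quotas: Violet 8.2474, Green 2.1607, Blue 4.7156, Teal 11.3059, Gold 12.1201, Amber 7.4503.
Lower quotas: Violet 8, Green 2, Blue 4, Teal 11, Gold 12, Amber 7 (sum 44, leaving 2 seats).
Remainders in descending order: Blue 0.7156, Amber 0.4503, Teal 0.3059, Violet 0.2474, Green 0.1607, Gold 0.1201.
The surplus seats go to Blue, Amber.

Violet 8, Green 2, Blue 5, Teal 11, Gold 12, Amber 8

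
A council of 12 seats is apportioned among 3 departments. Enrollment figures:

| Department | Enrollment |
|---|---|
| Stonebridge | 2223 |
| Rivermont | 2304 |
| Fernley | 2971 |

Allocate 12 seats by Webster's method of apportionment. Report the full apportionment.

Stonebridge 3; Rivermont 4; Fernley 5

Standard divisor 7498/12 ≈ 624.833; standard quotas: Stonebridge 3.558, Rivermont 3.687, Fernley 4.755.
Rounding to the nearest integer gives 4, 4, 5 = 13 seats, so the divisor must be adjusted.
With modified divisor 650: modified quotas Stonebridge 3.420, Rivermont 3.545, Fernley 4.571.
Rounding to the nearest integer: Stonebridge 3, Rivermont 4, Fernley 5 (total 12).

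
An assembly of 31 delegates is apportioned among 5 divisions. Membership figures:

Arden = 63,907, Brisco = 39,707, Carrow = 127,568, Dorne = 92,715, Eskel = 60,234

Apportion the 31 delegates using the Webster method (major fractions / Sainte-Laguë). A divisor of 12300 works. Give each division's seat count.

With modified divisor 12300: modified quotas Arden 5.196, Brisco 3.228, Carrow 10.371, Dorne 7.538, Eskel 4.897.
Rounding to the nearest integer: Arden 5, Brisco 3, Carrow 10, Dorne 8, Eskel 5 (total 31).

Arden 5, Brisco 3, Carrow 10, Dorne 8, Eskel 5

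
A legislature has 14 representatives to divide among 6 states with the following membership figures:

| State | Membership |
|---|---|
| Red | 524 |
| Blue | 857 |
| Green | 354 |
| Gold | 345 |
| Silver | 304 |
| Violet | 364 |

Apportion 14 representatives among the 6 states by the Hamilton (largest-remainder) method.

The standard divisor is 2748/14 ≈ 196.286.
Standard quotas: Red 2.670, Blue 4.366, Green 1.803, Gold 1.758, Silver 1.549, Violet 1.854.
Lower quotas: Red 2, Blue 4, Green 1, Gold 1, Silver 1, Violet 1 (sum 10, leaving 4 seats).
Remainders in descending order: Violet 0.854, Green 0.803, Gold 0.758, Red 0.670, Silver 0.549, Blue 0.366.
The surplus seats go to Violet, Green, Gold, Red.

Red=3; Blue=4; Green=2; Gold=2; Silver=1; Violet=2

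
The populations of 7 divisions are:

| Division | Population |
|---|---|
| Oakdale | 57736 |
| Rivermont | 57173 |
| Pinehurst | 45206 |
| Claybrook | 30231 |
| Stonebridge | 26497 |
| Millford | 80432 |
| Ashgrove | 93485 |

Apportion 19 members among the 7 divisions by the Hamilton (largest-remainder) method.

Oakdale 3; Rivermont 3; Pinehurst 2; Claybrook 1; Stonebridge 1; Millford 4; Ashgrove 5

Total 390760; standard divisor 390760/19 ≈ 20566.316.
Standard quotas: Oakdale 2.8073, Rivermont 2.7799, Pinehurst 2.1981, Claybrook 1.4699, Stonebridge 1.2884, Millford 3.9109, Ashgrove 4.5455.
Lower quotas: Oakdale 2, Rivermont 2, Pinehurst 2, Claybrook 1, Stonebridge 1, Millford 3, Ashgrove 4 (sum 15, leaving 4 seats).
Remainders in descending order: Millford 0.9109, Oakdale 0.8073, Rivermont 0.7799, Ashgrove 0.5455, Claybrook 0.4699, Stonebridge 0.2884, Pinehurst 0.1981.
Largest remainders: Millford, Oakdale, Rivermont, Ashgrove receive the extra seats.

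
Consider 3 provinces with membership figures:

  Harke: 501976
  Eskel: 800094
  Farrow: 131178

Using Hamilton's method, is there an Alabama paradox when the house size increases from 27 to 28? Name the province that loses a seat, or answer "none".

At 27 seats: Harke 9, Eskel 15, Farrow 3.
At 28 seats: Harke 10, Eskel 16, Farrow 2.
Farrow drops from 3 to 2.

Farrow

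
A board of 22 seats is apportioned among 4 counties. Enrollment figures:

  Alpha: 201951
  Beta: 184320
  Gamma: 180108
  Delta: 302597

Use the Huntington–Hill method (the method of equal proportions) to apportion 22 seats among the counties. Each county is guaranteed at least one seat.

With divisor 40355: modified quotas Alpha 5.004, Beta 4.567, Gamma 4.463, Delta 7.498.
Geometric-mean thresholds: Alpha √(5·6)=5.477, Beta √(4·5)=4.472, Gamma √(4·5)=4.472, Delta √(7·8)=7.483.
Each quota rounded against its threshold gives Alpha 5, Beta 5, Gamma 4, Delta 8 (total 22).

Alpha 5, Beta 5, Gamma 4, Delta 8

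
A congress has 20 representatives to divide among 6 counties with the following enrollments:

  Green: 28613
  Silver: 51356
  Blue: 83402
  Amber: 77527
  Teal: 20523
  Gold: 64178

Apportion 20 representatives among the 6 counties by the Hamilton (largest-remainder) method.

Total 325599; standard divisor 325599/20 ≈ 16279.95.
Standard quotas: Green 1.7576, Silver 3.1546, Blue 5.1230, Amber 4.7621, Teal 1.2606, Gold 3.9421.
Lower quotas: Green 1, Silver 3, Blue 5, Amber 4, Teal 1, Gold 3 (sum 17, leaving 3 seats).
Remainders in descending order: Gold 0.9421, Amber 0.7621, Green 0.7576, Teal 0.2606, Silver 0.1546, Blue 0.1230.
Largest remainders: Gold, Amber, Green receive the extra seats.

Green 2, Silver 3, Blue 5, Amber 5, Teal 1, Gold 4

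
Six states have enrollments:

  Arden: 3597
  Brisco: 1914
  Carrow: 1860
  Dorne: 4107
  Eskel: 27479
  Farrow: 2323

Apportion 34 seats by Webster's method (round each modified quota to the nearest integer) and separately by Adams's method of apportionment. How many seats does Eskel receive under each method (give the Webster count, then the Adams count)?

Webster: Arden 3, Brisco 2, Carrow 2, Dorne 3, Eskel 22, Farrow 2.
Adams: Arden 3, Brisco 2, Carrow 2, Dorne 4, Eskel 21, Farrow 2.
Eskel gets 22 under Webster and 21 under Adams.

22 and 21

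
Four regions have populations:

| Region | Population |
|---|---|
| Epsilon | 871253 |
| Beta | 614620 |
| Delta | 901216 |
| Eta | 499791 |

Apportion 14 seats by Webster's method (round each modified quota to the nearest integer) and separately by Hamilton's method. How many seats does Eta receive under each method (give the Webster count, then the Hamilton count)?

2 and 3

Webster: Epsilon 4, Beta 3, Delta 5, Eta 2.
Hamilton: Epsilon 4, Beta 3, Delta 4, Eta 3.
Eta gets 2 under Webster and 3 under Hamilton.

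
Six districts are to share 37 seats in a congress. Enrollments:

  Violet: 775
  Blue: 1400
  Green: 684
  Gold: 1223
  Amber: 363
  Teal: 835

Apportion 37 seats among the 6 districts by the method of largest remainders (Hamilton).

Standard divisor: 5280 ÷ 37 ≈ 142.703.
Standard quotas: Violet 5.431, Blue 9.811, Green 4.793, Gold 8.570, Amber 2.544, Teal 5.851.
Lower quotas: Violet 5, Blue 9, Green 4, Gold 8, Amber 2, Teal 5 (sum 33, leaving 4 seats).
Remainders in descending order: Teal 0.851, Blue 0.811, Green 0.793, Gold 0.570, Amber 0.544, Violet 0.431.
The surplus seats go to Teal, Blue, Green, Gold.

Violet: 5; Blue: 10; Green: 5; Gold: 9; Amber: 2; Teal: 6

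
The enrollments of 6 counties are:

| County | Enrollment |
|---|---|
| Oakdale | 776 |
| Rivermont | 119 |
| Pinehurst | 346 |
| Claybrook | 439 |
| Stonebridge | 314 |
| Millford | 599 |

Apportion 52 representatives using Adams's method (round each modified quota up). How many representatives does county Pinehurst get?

7

Standard divisor 2593/52 ≈ 49.865; standard quotas: Oakdale 15.562, Rivermont 2.386, Pinehurst 6.939, Claybrook 8.804, Stonebridge 6.297, Millford 12.012.
Rounding up gives 16, 3, 7, 9, 7, 13 = 55 seats, so the divisor must be adjusted.
With modified divisor 53: modified quotas Oakdale 14.642, Rivermont 2.245, Pinehurst 6.528, Claybrook 8.283, Stonebridge 5.925, Millford 11.302.
Rounding up: Oakdale 15, Rivermont 3, Pinehurst 7, Claybrook 9, Stonebridge 6, Millford 12 (total 52).
Pinehurst receives 7.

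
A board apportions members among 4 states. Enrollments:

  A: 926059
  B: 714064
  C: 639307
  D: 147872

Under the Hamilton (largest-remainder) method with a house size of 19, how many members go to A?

Total 2427302; standard divisor 2427302/19 ≈ 127752.737.
Standard quotas: A 7.2488, B 5.5894, C 5.0043, D 1.1575.
Lower quotas: A 7, B 5, C 5, D 1 (sum 18, leaving 1 seat).
Remainders in descending order: B 0.5894, A 0.2488, D 0.1575, C 0.0043.
Largest remainder: B receives the extra seat.
A receives 7.

7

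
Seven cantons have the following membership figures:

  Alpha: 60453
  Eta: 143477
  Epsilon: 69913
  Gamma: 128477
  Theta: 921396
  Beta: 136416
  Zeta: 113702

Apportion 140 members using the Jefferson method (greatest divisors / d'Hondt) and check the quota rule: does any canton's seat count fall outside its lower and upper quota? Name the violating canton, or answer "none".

Theta

Standard quotas: Alpha 5.378, Eta 12.763, Epsilon 6.219, Gamma 11.429, Theta 81.963, Beta 12.135, Zeta 10.114.
Jefferson allocation: Alpha 5, Eta 13, Epsilon 6, Gamma 11, Theta 83, Beta 12, Zeta 10.
Theta has quota 81.963 (lower 81, upper 82) but receives 83 — outside the quota interval.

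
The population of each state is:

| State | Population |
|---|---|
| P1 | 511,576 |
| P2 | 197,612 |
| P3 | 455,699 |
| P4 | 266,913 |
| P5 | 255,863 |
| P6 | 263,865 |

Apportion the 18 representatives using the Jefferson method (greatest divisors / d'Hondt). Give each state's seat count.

P1: 5, P2: 2, P3: 5, P4: 2, P5: 2, P6: 2

Standard divisor 1951528/18 ≈ 108418.222; standard quotas: P1 4.719, P2 1.823, P3 4.203, P4 2.462, P5 2.360, P6 2.434.
Rounding down gives 4, 1, 4, 2, 2, 2 = 15 seats, so the divisor must be adjusted.
With modified divisor 90100: modified quotas P1 5.678, P2 2.193, P3 5.058, P4 2.962, P5 2.840, P6 2.929.
Rounding down: P1 5, P2 2, P3 5, P4 2, P5 2, P6 2 (total 18).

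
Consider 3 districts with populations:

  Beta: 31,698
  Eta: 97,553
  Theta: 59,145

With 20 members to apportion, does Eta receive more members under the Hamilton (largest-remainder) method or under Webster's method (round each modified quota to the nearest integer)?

Webster

Hamilton: Beta 4, Eta 10, Theta 6.
Webster: Beta 3, Eta 11, Theta 6.
Eta gets 10 under Hamilton and 11 under Webster.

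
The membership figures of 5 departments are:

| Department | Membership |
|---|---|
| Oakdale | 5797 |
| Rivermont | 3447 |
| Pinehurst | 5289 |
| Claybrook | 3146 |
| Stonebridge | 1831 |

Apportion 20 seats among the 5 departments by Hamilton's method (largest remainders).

The standard divisor is 19510/20 ≈ 975.5.
Standard quotas: Oakdale 5.9426, Rivermont 3.5336, Pinehurst 5.4218, Claybrook 3.2250, Stonebridge 1.8770.
Lower quotas: Oakdale 5, Rivermont 3, Pinehurst 5, Claybrook 3, Stonebridge 1 (sum 17, leaving 3 seats).
Remainders in descending order: Oakdale 0.9426, Stonebridge 0.8770, Rivermont 0.5336, Pinehurst 0.4218, Claybrook 0.2250.
Largest remainders: Oakdale, Stonebridge, Rivermont receive the extra seats.

Oakdale: 6, Rivermont: 4, Pinehurst: 5, Claybrook: 3, Stonebridge: 2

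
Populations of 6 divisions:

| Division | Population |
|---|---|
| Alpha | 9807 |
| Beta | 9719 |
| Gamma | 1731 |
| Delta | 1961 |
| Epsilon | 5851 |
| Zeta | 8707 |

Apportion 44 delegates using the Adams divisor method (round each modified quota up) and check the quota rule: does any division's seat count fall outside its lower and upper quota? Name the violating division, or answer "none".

none

Standard quotas: Alpha 11.423, Beta 11.320, Gamma 2.016, Delta 2.284, Epsilon 6.815, Zeta 10.142.
Adams allocation: Alpha 11, Beta 11, Gamma 2, Delta 3, Epsilon 7, Zeta 10.
Every allocation lies between the lower and upper quota.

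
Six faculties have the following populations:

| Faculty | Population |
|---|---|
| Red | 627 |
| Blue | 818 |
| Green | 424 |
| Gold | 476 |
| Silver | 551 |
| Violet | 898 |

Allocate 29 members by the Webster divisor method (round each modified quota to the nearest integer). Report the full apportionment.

Red: 5, Blue: 6, Green: 3, Gold: 4, Silver: 4, Violet: 7

Standard divisor 3794/29 ≈ 130.828; standard quotas: Red 4.793, Blue 6.253, Green 3.241, Gold 3.638, Silver 4.212, Violet 6.864.
Rounding to the nearest integer gives Red 5, Blue 6, Green 3, Gold 4, Silver 4, Violet 7 — total 29, matching the house size, so no adjustment is needed.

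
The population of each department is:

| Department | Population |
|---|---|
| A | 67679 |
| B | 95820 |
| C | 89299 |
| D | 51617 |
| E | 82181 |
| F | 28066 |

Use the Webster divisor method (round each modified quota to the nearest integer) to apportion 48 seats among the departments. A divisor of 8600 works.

A 8, B 11, C 10, D 6, E 10, F 3

With modified divisor 8600: modified quotas A 7.870, B 11.142, C 10.384, D 6.002, E 9.556, F 3.263.
Rounding to the nearest integer: A 8, B 11, C 10, D 6, E 10, F 3 (total 48).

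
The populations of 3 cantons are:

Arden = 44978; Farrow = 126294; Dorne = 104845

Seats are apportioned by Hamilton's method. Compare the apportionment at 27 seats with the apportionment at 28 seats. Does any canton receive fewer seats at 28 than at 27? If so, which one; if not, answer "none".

At 27 seats: Arden 5, Farrow 12, Dorne 10.
At 28 seats: Arden 4, Farrow 13, Dorne 11.
Arden drops from 5 to 4.

Arden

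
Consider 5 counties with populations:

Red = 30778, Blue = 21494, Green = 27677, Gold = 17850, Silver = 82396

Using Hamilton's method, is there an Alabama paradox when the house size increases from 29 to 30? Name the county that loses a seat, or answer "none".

At 29 seats: Red 5, Blue 4, Green 4, Gold 3, Silver 13.
At 30 seats: Red 5, Blue 3, Green 5, Gold 3, Silver 14.
Blue drops from 4 to 3.

Blue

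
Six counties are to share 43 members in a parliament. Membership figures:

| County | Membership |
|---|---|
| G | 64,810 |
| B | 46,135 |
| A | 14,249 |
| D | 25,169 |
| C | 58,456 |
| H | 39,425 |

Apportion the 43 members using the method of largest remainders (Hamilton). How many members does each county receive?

G 11, B 8, A 3, D 4, C 10, H 7

Total 248244; standard divisor 248244/43 ≈ 5773.116.
Standard quotas: G 11.2262, B 7.9914, A 2.4682, D 4.3597, C 10.1256, H 6.8291.
Lower quotas: G 11, B 7, A 2, D 4, C 10, H 6 (sum 40, leaving 3 seats).
Remainders in descending order: B 0.9914, H 0.8291, A 0.4682, D 0.3597, G 0.2262, C 0.1256.
The surplus seats go to B, H, A.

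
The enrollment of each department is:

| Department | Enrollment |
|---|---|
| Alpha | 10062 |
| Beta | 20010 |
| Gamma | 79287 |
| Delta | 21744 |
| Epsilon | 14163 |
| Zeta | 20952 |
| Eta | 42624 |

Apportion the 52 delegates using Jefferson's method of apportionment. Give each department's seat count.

Standard divisor 208842/52 ≈ 4016.192; standard quotas: Alpha 2.505, Beta 4.982, Gamma 19.742, Delta 5.414, Epsilon 3.526, Zeta 5.217, Eta 10.613.
Rounding down gives 2, 4, 19, 5, 3, 5, 10 = 48 seats, so the divisor must be adjusted.
With modified divisor 3700: modified quotas Alpha 2.719, Beta 5.408, Gamma 21.429, Delta 5.877, Epsilon 3.828, Zeta 5.663, Eta 11.520.
Rounding down: Alpha 2, Beta 5, Gamma 21, Delta 5, Epsilon 3, Zeta 5, Eta 11 (total 52).

Alpha: 2; Beta: 5; Gamma: 21; Delta: 5; Epsilon: 3; Zeta: 5; Eta: 11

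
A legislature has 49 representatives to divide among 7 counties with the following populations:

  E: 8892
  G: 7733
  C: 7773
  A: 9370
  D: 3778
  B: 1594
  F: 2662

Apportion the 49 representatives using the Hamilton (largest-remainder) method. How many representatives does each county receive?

E: 10, G: 9, C: 9, A: 11, D: 5, B: 2, F: 3

Standard divisor: 41802 ÷ 49 ≈ 853.102.
Standard quotas: E 10.4231, G 9.0646, C 9.1115, A 10.9834, D 4.4285, B 1.8685, F 3.1204.
Lower quotas: E 10, G 9, C 9, A 10, D 4, B 1, F 3 (sum 46, leaving 3 seats).
Remainders in descending order: A 0.9834, B 0.8685, D 0.4285, E 0.4231, F 0.1204, C 0.1115, G 0.0646.
The surplus seats go to A, B, D.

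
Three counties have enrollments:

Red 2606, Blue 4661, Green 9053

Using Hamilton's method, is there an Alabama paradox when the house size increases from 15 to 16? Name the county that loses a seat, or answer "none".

Red

At 15 seats: Red 3, Blue 4, Green 8.
At 16 seats: Red 2, Blue 5, Green 9.
Red drops from 3 to 2.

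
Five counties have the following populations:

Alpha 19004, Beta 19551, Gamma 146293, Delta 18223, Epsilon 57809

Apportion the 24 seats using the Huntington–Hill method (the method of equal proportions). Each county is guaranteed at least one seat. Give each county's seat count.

Alpha=2; Beta=2; Gamma=13; Delta=2; Epsilon=5

With divisor 11278: modified quotas Alpha 1.685, Beta 1.734, Gamma 12.972, Delta 1.616, Epsilon 5.126.
Geometric-mean thresholds: Alpha √(1·2)=1.414, Beta √(1·2)=1.414, Gamma √(12·13)=12.490, Delta √(1·2)=1.414, Epsilon √(5·6)=5.477.
Each quota rounded against its threshold gives Alpha 2, Beta 2, Gamma 13, Delta 2, Epsilon 5 (total 24).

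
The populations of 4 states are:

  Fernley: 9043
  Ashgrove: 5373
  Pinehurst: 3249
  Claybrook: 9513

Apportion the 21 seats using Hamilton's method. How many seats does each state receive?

Fernley=7, Ashgrove=4, Pinehurst=3, Claybrook=7

Standard divisor: 27178 ÷ 21 ≈ 1294.19.
Standard quotas: Fernley 6.9874, Ashgrove 4.1516, Pinehurst 2.5104, Claybrook 7.3505.
Lower quotas: Fernley 6, Ashgrove 4, Pinehurst 2, Claybrook 7 (sum 19, leaving 2 seats).
Remainders in descending order: Fernley 0.9874, Pinehurst 0.5104, Claybrook 0.3505, Ashgrove 0.1516.
The surplus seats go to Fernley, Pinehurst.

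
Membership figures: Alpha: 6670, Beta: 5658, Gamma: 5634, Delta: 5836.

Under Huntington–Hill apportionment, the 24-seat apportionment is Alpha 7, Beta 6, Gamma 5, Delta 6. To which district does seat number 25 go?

Gamma

Priority for the next seat is population ÷ (√(s·(s+1))).
Priorities: Alpha 891.316, Beta 873.048, Gamma 1028.623, Delta 900.514.
Highest priority: Gamma.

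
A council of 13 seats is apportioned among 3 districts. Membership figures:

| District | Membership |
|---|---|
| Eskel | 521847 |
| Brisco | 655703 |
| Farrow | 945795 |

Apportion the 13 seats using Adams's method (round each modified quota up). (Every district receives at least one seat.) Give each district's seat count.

Eskel=3; Brisco=4; Farrow=6

Standard divisor 2123345/13 ≈ 163334.231; standard quotas: Eskel 3.195, Brisco 4.014, Farrow 5.791.
Rounding up gives 4, 5, 6 = 15 seats, so the divisor must be adjusted.
With modified divisor 181600: modified quotas Eskel 2.874, Brisco 3.611, Farrow 5.208.
Rounding up: Eskel 3, Brisco 4, Farrow 6 (total 13).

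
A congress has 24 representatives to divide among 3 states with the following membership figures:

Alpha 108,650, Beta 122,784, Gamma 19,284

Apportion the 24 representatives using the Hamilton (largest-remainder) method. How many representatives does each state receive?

Total 250718; standard divisor 250718/24 ≈ 10446.583.
Standard quotas: Alpha 10.4005, Beta 11.7535, Gamma 1.8460.
Lower quotas: Alpha 10, Beta 11, Gamma 1 (sum 22, leaving 2 seats).
Remainders in descending order: Gamma 0.8460, Beta 0.7535, Alpha 0.4005.
The surplus seats go to Gamma, Beta.

Alpha 10, Beta 12, Gamma 2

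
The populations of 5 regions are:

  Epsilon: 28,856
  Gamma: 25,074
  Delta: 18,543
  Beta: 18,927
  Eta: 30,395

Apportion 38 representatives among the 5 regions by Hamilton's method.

Epsilon: 9; Gamma: 8; Delta: 6; Beta: 6; Eta: 9

Standard divisor: 121795 ÷ 38 ≈ 3205.132.
Standard quotas: Epsilon 9.0031, Gamma 7.8231, Delta 5.7854, Beta 5.9052, Eta 9.4832.
Lower quotas: Epsilon 9, Gamma 7, Delta 5, Beta 5, Eta 9 (sum 35, leaving 3 seats).
Remainders in descending order: Beta 0.9052, Gamma 0.8231, Delta 0.7854, Eta 0.4832, Epsilon 0.0031.
Largest remainders: Beta, Gamma, Delta receive the extra seats.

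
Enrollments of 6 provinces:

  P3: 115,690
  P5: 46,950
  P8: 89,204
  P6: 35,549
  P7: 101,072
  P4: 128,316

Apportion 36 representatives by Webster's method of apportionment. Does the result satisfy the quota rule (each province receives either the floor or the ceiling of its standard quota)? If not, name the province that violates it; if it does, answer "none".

none

Standard quotas: P3 8.059, P5 3.271, P8 6.214, P6 2.476, P7 7.041, P4 8.939.
Webster allocation: P3 8, P5 3, P8 6, P6 3, P7 7, P4 9.
Every allocation lies between the lower and upper quota.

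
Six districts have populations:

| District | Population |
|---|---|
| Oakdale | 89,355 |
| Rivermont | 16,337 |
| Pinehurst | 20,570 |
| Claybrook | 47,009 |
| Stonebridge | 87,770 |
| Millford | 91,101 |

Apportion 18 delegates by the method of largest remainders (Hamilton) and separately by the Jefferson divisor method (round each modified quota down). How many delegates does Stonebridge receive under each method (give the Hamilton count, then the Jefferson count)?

Hamilton: Oakdale 5, Rivermont 1, Pinehurst 1, Claybrook 2, Stonebridge 4, Millford 5.
Jefferson: Oakdale 5, Rivermont 0, Pinehurst 1, Claybrook 2, Stonebridge 5, Millford 5.
Stonebridge gets 4 under Hamilton and 5 under Jefferson.

4 and 5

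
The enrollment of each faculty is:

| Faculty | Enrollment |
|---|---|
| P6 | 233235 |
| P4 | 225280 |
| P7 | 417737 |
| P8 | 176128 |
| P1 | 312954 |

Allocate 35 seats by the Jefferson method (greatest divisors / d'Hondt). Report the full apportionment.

P6 6, P4 6, P7 11, P8 4, P1 8

Standard divisor 1365334/35 ≈ 39009.543; standard quotas: P6 5.979, P4 5.775, P7 10.709, P8 4.515, P1 8.022.
Rounding down gives 5, 5, 10, 4, 8 = 32 seats, so the divisor must be adjusted.
With modified divisor 36400: modified quotas P6 6.408, P4 6.189, P7 11.476, P8 4.839, P1 8.598.
Rounding down: P6 6, P4 6, P7 11, P8 4, P1 8 (total 35).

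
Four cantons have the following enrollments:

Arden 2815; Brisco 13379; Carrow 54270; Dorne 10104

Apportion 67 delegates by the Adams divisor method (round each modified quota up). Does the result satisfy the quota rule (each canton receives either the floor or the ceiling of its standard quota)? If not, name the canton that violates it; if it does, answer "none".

Carrow

Standard quotas: Arden 2.341, Brisco 11.126, Carrow 45.131, Dorne 8.402.
Adams allocation: Arden 3, Brisco 11, Carrow 44, Dorne 9.
Carrow has quota 45.131 (lower 45, upper 46) but receives 44 — outside the quota interval.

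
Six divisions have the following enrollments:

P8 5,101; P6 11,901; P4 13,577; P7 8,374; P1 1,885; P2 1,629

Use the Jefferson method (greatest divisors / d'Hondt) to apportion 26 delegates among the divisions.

P8 3, P6 7, P4 9, P7 5, P1 1, P2 1

Standard divisor 42467/26 ≈ 1633.346; standard quotas: P8 3.123, P6 7.286, P4 8.312, P7 5.127, P1 1.154, P2 0.997.
Rounding down gives 3, 7, 8, 5, 1, 0 = 24 seats, so the divisor must be adjusted.
With modified divisor 1500: modified quotas P8 3.401, P6 7.934, P4 9.051, P7 5.583, P1 1.257, P2 1.086.
Rounding down: P8 3, P6 7, P4 9, P7 5, P1 1, P2 1 (total 26).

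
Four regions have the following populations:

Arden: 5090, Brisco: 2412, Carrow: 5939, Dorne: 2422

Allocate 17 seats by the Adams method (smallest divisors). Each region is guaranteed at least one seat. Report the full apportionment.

Arden: 5, Brisco: 3, Carrow: 6, Dorne: 3

Standard divisor 15863/17 ≈ 933.118; standard quotas: Arden 5.455, Brisco 2.585, Carrow 6.365, Dorne 2.596.
Rounding up gives 6, 3, 7, 3 = 19 seats, so the divisor must be adjusted.
With modified divisor 1100: modified quotas Arden 4.627, Brisco 2.193, Carrow 5.399, Dorne 2.202.
Rounding up: Arden 5, Brisco 3, Carrow 6, Dorne 3 (total 17).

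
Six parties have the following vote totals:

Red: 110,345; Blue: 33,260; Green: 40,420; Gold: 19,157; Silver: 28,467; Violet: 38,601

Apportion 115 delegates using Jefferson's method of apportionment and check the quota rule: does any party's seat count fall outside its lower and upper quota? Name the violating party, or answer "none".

Standard quotas: Red 46.955, Blue 14.153, Green 17.200, Gold 8.152, Silver 12.114, Violet 16.426.
Jefferson allocation: Red 48, Blue 14, Green 17, Gold 8, Silver 12, Violet 16.
Red has quota 46.955 (lower 46, upper 47) but receives 48 — outside the quota interval.

Red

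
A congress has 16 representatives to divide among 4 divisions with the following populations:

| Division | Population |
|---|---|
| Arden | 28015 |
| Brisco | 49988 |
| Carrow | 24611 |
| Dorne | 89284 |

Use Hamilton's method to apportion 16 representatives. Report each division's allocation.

Arden: 2, Brisco: 4, Carrow: 2, Dorne: 8

The standard divisor is 191898/16 ≈ 11993.625.
Standard quotas: Arden 2.3358, Brisco 4.1679, Carrow 2.0520, Dorne 7.4443.
Lower quotas: Arden 2, Brisco 4, Carrow 2, Dorne 7 (sum 15, leaving 1 seat).
Remainders in descending order: Dorne 0.4443, Arden 0.3358, Brisco 0.1679, Carrow 0.0520.
The surplus seat goes to Dorne.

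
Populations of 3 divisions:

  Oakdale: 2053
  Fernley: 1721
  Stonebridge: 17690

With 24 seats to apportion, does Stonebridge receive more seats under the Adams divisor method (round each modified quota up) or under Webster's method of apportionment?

Webster

Adams: Oakdale 3, Fernley 2, Stonebridge 19.
Webster: Oakdale 2, Fernley 2, Stonebridge 20.
Stonebridge gets 19 under Adams and 20 under Webster.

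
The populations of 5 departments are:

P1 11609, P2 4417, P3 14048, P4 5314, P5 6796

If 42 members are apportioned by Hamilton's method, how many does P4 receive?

5

Total 42184; standard divisor 42184/42 ≈ 1004.381.
Standard quotas: P1 11.5584, P2 4.3977, P3 13.9867, P4 5.2908, P5 6.7664.
Lower quotas: P1 11, P2 4, P3 13, P4 5, P5 6 (sum 39, leaving 3 seats).
Remainders in descending order: P3 0.9867, P5 0.7664, P1 0.5584, P2 0.3977, P4 0.2908.
Largest remainders: P3, P5, P1 receive the extra seats.
P4 receives 5.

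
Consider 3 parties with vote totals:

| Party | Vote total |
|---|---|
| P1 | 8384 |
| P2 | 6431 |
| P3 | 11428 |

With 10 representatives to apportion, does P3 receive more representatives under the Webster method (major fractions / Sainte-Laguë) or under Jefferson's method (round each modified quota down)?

Jefferson

Webster: P1 3, P2 3, P3 4.
Jefferson: P1 3, P2 2, P3 5.
P3 gets 4 under Webster and 5 under Jefferson.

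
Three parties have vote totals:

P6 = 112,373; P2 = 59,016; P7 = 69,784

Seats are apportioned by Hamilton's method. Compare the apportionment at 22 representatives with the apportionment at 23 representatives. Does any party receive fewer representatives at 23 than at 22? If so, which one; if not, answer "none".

P2

At 22 seats: P6 10, P2 6, P7 6.
At 23 seats: P6 11, P2 5, P7 7.
P2 drops from 6 to 5.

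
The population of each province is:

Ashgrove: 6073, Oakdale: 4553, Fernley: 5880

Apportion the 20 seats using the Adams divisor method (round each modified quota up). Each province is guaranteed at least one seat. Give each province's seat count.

Ashgrove 7; Oakdale 6; Fernley 7

Standard divisor 16506/20 ≈ 825.3; standard quotas: Ashgrove 7.359, Oakdale 5.517, Fernley 7.125.
Rounding up gives 8, 6, 8 = 22 seats, so the divisor must be adjusted.
With modified divisor 900: modified quotas Ashgrove 6.748, Oakdale 5.059, Fernley 6.533.
Rounding up: Ashgrove 7, Oakdale 6, Fernley 7 (total 20).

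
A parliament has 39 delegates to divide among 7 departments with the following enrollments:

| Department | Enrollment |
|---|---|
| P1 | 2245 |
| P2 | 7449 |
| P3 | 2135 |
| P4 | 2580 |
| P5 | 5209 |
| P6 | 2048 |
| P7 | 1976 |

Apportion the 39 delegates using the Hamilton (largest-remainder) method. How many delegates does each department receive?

Total 23642; standard divisor 23642/39 ≈ 606.205.
Standard quotas: P1 3.7034, P2 12.2879, P3 3.5219, P4 4.2560, P5 8.5928, P6 3.3784, P7 3.2596.
Lower quotas: P1 3, P2 12, P3 3, P4 4, P5 8, P6 3, P7 3 (sum 36, leaving 3 seats).
Remainders in descending order: P1 0.7034, P5 0.5928, P3 0.5219, P6 0.3784, P2 0.2879, P7 0.2596, P4 0.2560.
Largest remainders: P1, P5, P3 receive the extra seats.

P1 4, P2 12, P3 4, P4 4, P5 9, P6 3, P7 3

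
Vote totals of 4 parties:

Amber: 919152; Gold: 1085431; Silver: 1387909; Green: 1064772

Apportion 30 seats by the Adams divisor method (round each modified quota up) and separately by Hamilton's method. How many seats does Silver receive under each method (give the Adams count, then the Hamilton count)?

Adams: Amber 6, Gold 8, Silver 9, Green 7.
Hamilton: Amber 6, Gold 7, Silver 10, Green 7.
Silver gets 9 under Adams and 10 under Hamilton.

9 and 10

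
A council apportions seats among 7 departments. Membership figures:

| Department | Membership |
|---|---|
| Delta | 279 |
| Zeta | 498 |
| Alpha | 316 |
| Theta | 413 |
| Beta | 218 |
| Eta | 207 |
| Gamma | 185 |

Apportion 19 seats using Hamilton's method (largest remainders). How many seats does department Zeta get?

4

Total 2116; standard divisor 2116/19 ≈ 111.368.
Standard quotas: Delta 2.505, Zeta 4.472, Alpha 2.837, Theta 3.708, Beta 1.957, Eta 1.859, Gamma 1.661.
Lower quotas: Delta 2, Zeta 4, Alpha 2, Theta 3, Beta 1, Eta 1, Gamma 1 (sum 14, leaving 5 seats).
Remainders in descending order: Beta 0.957, Eta 0.859, Alpha 0.837, Theta 0.708, Gamma 0.661, Delta 0.505, Zeta 0.472.
The surplus seats go to Beta, Eta, Alpha, Theta, Gamma.
Zeta receives 4.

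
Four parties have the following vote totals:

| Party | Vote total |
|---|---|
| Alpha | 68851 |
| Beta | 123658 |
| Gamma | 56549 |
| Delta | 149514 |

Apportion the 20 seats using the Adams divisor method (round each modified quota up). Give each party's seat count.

Alpha 4; Beta 6; Gamma 3; Delta 7

Standard divisor 398572/20 ≈ 19928.6; standard quotas: Alpha 3.455, Beta 6.205, Gamma 2.838, Delta 7.502.
Rounding up gives 4, 7, 3, 8 = 22 seats, so the divisor must be adjusted.
With modified divisor 22200: modified quotas Alpha 3.101, Beta 5.570, Gamma 2.547, Delta 6.735.
Rounding up: Alpha 4, Beta 6, Gamma 3, Delta 7 (total 20).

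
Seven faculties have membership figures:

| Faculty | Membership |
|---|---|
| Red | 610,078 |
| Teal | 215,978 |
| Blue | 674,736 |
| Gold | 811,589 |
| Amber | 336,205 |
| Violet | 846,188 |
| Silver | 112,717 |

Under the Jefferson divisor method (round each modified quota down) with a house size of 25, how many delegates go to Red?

Standard divisor 3607491/25 ≈ 144299.64; standard quotas: Red 4.228, Teal 1.497, Blue 4.676, Gold 5.624, Amber 2.330, Violet 5.864, Silver 0.781.
Rounding down gives 4, 1, 4, 5, 2, 5, 0 = 21 seats, so the divisor must be adjusted.
With modified divisor 121400: modified quotas Red 5.025, Teal 1.779, Blue 5.558, Gold 6.685, Amber 2.769, Violet 6.970, Silver 0.928.
Rounding down: Red 5, Teal 1, Blue 5, Gold 6, Amber 2, Violet 6, Silver 0 (total 25).
Red receives 5.

5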